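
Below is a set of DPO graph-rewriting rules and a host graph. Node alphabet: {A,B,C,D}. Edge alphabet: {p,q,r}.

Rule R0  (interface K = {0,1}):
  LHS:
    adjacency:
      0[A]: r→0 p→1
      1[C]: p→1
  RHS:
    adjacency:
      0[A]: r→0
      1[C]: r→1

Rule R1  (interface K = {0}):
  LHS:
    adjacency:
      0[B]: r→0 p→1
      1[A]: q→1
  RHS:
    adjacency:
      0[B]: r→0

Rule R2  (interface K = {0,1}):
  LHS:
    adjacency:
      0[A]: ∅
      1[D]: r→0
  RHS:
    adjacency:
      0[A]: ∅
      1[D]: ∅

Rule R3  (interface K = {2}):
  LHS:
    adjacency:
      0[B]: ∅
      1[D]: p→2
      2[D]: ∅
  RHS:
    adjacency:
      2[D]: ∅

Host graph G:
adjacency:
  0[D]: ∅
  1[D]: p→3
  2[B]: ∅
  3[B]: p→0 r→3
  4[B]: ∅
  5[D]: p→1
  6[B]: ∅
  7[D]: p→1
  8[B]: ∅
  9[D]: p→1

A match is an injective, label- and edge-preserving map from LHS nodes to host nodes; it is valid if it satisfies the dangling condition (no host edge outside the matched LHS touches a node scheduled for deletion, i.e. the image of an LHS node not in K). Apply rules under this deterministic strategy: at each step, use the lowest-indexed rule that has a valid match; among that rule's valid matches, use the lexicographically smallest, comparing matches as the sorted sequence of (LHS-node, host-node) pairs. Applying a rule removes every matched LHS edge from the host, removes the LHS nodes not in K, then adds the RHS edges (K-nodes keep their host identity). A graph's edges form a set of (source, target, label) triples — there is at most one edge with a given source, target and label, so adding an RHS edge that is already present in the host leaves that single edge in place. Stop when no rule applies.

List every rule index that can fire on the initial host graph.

Answer: [R3]

Steps:
R0: no valid match — LHS pattern not found
R1: no valid match — LHS pattern not found
R2: no valid match — LHS pattern not found
R3: 12 valid matches — {0↦2, 1↦5, 2↦1}, {0↦2, 1↦7, 2↦1}, {0↦2, 1↦9, 2↦1} (+9 more)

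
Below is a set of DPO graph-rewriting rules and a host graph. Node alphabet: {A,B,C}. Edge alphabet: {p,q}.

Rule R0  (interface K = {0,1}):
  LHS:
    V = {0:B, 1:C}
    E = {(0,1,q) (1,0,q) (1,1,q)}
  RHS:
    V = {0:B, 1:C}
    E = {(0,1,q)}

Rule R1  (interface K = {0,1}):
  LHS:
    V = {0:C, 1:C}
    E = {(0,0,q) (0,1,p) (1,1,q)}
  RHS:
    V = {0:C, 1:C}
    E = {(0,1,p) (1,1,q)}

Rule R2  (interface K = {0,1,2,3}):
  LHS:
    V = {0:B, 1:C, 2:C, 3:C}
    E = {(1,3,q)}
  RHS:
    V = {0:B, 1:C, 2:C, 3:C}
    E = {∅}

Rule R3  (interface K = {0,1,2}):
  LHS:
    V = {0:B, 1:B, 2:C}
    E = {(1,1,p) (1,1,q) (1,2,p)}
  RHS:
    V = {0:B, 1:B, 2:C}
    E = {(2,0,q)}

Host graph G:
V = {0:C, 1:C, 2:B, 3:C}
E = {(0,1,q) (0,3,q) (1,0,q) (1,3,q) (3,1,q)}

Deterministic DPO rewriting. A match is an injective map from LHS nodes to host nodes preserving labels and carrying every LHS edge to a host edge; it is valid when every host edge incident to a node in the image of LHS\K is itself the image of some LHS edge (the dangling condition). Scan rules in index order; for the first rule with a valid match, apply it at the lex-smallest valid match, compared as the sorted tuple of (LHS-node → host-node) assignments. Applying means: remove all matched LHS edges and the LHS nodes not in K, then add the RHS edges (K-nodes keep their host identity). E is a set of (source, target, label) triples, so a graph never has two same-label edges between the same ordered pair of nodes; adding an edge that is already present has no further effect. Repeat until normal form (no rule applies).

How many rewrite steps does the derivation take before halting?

initial: |V|=4 |E|=5  E = 0-q->1 0-q->3 1-q->0 1-q->3 3-q->1
step 1: apply R2 at {0↦2, 1↦0, 2↦1, 3↦3}  → |V|=4 |E|=4  E = 0-q->1 1-q->0 1-q->3 3-q->1
step 2: apply R2 at {0↦2, 1↦0, 2↦3, 3↦1}  → |V|=4 |E|=3  E = 1-q->0 1-q->3 3-q->1
step 3: apply R2 at {0↦2, 1↦1, 2↦0, 3↦3}  → |V|=4 |E|=2  E = 1-q->0 3-q->1
step 4: apply R2 at {0↦2, 1↦1, 2↦3, 3↦0}  → |V|=4 |E|=1  E = 3-q->1
step 5: apply R2 at {0↦2, 1↦3, 2↦0, 3↦1}  → |V|=4 |E|=0  E = ∅
halt: no rule applies after step 5

Answer: 5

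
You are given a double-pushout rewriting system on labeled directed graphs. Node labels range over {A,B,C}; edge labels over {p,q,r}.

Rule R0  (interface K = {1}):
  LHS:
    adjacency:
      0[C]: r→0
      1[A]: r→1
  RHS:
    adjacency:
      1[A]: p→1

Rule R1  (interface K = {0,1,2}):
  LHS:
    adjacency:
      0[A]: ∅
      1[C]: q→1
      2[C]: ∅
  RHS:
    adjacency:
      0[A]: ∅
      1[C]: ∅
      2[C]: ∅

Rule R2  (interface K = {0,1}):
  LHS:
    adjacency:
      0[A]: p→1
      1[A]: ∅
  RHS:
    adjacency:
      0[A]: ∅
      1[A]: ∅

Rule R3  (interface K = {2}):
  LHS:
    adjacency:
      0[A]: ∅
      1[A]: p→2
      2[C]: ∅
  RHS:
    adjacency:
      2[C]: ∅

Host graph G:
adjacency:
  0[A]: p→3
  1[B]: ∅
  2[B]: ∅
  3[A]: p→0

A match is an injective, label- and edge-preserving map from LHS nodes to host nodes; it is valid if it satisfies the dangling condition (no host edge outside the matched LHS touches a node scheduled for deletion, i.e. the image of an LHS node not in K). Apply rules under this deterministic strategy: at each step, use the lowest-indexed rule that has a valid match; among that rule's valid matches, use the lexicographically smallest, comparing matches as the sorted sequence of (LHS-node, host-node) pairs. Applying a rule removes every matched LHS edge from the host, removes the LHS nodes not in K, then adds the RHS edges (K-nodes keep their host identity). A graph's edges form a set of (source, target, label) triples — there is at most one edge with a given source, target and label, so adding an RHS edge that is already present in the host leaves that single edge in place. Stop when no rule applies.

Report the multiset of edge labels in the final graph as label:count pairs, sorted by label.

initial: |V|=4 |E|=2  E = 0-p->3 3-p->0
step 1: apply R2 at {0↦0, 1↦3}  → |V|=4 |E|=1  E = 3-p->0
step 2: apply R2 at {0↦3, 1↦0}  → |V|=4 |E|=0  E = ∅
final graph: no rule applies after step 2
NF edges: []

Answer: (no edges)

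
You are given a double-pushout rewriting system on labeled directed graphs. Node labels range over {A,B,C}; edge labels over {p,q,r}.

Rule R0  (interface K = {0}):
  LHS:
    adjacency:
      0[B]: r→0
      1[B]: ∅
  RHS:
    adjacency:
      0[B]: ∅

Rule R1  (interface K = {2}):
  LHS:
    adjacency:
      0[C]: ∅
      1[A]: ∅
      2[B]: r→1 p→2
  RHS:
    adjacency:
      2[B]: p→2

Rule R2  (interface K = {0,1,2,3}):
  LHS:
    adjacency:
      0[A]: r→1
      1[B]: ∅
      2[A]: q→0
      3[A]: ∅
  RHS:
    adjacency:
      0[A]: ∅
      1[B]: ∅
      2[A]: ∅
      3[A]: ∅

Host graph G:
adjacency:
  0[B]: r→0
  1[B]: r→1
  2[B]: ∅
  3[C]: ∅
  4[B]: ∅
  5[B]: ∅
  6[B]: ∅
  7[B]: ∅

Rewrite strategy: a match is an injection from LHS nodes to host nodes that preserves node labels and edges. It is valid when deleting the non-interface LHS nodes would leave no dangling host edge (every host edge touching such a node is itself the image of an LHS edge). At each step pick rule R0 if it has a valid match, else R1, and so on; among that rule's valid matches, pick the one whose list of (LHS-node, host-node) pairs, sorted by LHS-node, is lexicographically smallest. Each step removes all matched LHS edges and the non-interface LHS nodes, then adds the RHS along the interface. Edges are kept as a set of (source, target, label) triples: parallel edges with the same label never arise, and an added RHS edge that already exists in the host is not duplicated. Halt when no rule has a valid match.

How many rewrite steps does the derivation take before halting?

start.  V:8 E:2  edges: 0-r->0 1-r->1
1. fire R0 via {0↦0, 1↦2}  →  V:7 E:1  edges: 1-r->1
2. fire R0 via {0↦1, 1↦0}  →  V:6 E:0  edges: ∅
halt: no rule applies after step 2

Answer: 2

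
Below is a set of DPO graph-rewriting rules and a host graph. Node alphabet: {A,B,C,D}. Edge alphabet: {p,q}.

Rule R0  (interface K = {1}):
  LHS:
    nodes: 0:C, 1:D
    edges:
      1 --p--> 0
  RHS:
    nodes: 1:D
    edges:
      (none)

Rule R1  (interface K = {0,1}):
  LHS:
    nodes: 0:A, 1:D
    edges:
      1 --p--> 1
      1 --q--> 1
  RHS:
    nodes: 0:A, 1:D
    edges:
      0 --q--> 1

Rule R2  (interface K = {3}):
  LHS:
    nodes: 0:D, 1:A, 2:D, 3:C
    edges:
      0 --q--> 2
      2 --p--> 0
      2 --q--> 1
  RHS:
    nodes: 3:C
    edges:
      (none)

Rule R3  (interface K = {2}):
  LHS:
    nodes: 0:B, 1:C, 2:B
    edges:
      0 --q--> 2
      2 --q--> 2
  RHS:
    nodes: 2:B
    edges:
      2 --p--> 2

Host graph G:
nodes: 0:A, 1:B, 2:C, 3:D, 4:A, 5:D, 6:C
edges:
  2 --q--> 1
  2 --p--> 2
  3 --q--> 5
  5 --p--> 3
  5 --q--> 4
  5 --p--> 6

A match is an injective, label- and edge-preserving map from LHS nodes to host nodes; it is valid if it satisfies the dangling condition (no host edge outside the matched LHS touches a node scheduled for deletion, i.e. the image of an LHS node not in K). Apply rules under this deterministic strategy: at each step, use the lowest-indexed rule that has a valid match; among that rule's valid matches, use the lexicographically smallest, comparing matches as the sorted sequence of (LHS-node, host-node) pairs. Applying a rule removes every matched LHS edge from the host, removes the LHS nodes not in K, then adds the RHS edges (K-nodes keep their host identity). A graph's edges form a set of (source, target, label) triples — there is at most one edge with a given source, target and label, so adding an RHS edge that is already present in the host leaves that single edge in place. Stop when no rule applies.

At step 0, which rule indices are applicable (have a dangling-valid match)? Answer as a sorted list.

Answer: [R0]

Steps:
R0: 1 valid match — {0↦6, 1↦5}
R1: no valid match — LHS pattern not found
R2: no valid match — 2 raw matches, all fail dangling condition
R3: no valid match — LHS pattern not found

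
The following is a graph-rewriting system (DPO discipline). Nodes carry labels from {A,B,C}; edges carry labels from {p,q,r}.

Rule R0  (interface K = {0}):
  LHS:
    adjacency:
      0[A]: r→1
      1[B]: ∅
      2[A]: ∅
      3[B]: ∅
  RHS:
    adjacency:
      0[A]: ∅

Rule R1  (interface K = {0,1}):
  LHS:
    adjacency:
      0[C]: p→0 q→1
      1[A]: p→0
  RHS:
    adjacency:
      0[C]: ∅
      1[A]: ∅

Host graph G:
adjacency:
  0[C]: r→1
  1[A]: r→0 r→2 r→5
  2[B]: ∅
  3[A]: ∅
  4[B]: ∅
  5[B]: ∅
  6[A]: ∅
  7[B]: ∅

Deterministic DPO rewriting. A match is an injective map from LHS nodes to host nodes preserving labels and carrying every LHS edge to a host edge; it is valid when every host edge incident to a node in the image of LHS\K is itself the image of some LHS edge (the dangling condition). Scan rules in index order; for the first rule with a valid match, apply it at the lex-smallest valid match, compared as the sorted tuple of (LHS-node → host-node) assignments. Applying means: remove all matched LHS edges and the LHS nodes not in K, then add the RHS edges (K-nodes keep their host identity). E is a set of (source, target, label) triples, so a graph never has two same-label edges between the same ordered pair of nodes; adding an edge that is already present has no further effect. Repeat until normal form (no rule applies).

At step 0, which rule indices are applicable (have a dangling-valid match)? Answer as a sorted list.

Answer: [R0]

Derivation:
R0: 8 valid matches — {0↦1, 1↦2, 2↦3, 3↦4}, {0↦1, 1↦2, 2↦3, 3↦7}, {0↦1, 1↦2, 2↦6, 3↦4} (+5 more)
R1: no valid match — LHS pattern not found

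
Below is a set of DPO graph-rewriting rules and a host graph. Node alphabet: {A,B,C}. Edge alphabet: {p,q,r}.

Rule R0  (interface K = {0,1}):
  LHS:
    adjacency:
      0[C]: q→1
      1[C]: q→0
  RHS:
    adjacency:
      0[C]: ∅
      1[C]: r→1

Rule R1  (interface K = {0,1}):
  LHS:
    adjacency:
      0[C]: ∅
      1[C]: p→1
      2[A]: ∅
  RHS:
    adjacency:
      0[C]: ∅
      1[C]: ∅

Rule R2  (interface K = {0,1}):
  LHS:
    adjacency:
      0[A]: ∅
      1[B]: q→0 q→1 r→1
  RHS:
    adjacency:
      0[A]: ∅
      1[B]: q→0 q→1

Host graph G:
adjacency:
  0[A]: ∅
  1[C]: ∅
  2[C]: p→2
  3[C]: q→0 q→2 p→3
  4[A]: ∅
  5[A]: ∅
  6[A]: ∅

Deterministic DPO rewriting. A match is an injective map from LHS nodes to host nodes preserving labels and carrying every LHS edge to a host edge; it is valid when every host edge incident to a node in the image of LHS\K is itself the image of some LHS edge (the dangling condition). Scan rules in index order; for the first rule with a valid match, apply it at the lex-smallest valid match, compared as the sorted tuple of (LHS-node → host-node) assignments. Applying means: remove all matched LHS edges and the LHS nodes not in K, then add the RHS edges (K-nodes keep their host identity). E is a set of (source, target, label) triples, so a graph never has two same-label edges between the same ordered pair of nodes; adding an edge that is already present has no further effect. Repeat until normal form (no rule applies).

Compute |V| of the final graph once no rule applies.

start.  V:7 E:4  edges: 2-p->2 3-q->0 3-q->2 3-p->3
1. fire R1 via {0↦1, 1↦2, 2↦4}  →  V:6 E:3  edges: 3-q->0 3-q->2 3-p->3
2. fire R1 via {0↦1, 1↦3, 2↦5}  →  V:5 E:2  edges: 3-q->0 3-q->2
halt: no rule applies after step 2
NF nodes: {0:A, 1:C, 2:C, 3:C, 6:A}

Answer: 5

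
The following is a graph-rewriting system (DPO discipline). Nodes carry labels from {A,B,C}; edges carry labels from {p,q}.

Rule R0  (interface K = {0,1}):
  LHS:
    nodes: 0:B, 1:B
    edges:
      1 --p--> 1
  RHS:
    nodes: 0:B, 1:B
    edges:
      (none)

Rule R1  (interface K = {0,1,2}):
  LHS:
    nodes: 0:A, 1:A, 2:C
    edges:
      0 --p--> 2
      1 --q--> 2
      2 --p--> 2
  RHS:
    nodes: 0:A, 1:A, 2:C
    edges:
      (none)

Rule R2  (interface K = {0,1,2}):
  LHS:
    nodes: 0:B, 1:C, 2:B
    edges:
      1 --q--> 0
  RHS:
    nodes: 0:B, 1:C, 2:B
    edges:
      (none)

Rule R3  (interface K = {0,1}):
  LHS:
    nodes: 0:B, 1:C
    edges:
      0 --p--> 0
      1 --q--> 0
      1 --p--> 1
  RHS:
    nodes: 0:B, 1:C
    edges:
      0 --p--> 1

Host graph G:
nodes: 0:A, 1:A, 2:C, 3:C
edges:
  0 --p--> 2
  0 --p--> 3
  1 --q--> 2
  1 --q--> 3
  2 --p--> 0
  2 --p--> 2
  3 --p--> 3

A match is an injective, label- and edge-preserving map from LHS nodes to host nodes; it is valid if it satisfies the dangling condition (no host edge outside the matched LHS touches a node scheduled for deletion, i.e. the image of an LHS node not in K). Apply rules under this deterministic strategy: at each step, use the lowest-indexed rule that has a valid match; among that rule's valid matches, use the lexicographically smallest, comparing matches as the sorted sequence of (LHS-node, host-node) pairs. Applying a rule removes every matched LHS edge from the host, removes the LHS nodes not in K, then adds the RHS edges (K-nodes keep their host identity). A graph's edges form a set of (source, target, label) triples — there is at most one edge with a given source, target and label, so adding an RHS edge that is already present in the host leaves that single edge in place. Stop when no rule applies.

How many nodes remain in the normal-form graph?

initial: |V|=4 |E|=7  E = 0-p->2 0-p->3 1-q->2 1-q->3 2-p->0 2-p->2 3-p->3
step 1: apply R1 at {0↦0, 1↦1, 2↦2}  → |V|=4 |E|=4  E = 0-p->3 1-q->3 2-p->0 3-p->3
step 2: apply R1 at {0↦0, 1↦1, 2↦3}  → |V|=4 |E|=1  E = 2-p->0
final graph: no rule applies after step 2
NF nodes: {0:A, 1:A, 2:C, 3:C}

Answer: 4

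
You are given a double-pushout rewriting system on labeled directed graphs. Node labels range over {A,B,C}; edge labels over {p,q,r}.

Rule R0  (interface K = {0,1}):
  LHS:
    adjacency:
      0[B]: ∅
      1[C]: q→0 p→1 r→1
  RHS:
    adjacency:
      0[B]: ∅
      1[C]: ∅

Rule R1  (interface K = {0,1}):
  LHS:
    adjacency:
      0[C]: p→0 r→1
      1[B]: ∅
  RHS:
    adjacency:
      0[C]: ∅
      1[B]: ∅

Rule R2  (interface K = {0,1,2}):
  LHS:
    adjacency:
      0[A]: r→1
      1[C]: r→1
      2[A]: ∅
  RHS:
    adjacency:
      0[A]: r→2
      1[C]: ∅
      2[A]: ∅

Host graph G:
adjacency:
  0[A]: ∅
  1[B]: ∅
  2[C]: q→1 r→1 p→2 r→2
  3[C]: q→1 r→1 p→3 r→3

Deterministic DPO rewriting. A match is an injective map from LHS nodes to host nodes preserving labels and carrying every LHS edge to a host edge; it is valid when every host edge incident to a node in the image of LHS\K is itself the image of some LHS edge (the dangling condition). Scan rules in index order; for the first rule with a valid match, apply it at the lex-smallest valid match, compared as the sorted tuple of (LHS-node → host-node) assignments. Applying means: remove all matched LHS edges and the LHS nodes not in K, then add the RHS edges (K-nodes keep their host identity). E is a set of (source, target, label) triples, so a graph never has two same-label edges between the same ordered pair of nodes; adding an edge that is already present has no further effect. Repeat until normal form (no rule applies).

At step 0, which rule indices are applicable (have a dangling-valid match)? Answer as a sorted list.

Answer: [R0,R1]

Derivation:
R0: 2 valid matches — {0↦1, 1↦2}, {0↦1, 1↦3}
R1: 2 valid matches — {0↦2, 1↦1}, {0↦3, 1↦1}
R2: no valid match — LHS pattern not found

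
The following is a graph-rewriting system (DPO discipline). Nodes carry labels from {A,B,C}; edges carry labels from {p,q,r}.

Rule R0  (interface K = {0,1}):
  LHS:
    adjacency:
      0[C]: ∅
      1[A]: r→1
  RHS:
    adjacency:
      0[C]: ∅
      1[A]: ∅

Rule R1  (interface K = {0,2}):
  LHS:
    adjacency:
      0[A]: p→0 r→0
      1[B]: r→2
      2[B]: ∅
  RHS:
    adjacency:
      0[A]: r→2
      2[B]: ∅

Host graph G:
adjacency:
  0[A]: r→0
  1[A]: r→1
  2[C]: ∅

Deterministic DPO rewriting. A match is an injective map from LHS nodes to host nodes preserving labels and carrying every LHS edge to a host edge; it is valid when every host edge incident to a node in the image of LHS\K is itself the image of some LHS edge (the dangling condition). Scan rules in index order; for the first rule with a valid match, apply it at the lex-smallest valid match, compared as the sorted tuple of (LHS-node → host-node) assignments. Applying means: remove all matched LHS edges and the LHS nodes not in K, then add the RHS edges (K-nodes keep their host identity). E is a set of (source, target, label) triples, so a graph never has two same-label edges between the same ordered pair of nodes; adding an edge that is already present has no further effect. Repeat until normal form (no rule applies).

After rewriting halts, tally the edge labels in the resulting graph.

Answer: (no edges)

Derivation:
start.  V:3 E:2  edges: 0-r->0 1-r->1
1. fire R0 via {0↦2, 1↦0}  →  V:3 E:1  edges: 1-r->1
2. fire R0 via {0↦2, 1↦1}  →  V:3 E:0  edges: ∅
normal form: no rule applies after step 2
NF edges: []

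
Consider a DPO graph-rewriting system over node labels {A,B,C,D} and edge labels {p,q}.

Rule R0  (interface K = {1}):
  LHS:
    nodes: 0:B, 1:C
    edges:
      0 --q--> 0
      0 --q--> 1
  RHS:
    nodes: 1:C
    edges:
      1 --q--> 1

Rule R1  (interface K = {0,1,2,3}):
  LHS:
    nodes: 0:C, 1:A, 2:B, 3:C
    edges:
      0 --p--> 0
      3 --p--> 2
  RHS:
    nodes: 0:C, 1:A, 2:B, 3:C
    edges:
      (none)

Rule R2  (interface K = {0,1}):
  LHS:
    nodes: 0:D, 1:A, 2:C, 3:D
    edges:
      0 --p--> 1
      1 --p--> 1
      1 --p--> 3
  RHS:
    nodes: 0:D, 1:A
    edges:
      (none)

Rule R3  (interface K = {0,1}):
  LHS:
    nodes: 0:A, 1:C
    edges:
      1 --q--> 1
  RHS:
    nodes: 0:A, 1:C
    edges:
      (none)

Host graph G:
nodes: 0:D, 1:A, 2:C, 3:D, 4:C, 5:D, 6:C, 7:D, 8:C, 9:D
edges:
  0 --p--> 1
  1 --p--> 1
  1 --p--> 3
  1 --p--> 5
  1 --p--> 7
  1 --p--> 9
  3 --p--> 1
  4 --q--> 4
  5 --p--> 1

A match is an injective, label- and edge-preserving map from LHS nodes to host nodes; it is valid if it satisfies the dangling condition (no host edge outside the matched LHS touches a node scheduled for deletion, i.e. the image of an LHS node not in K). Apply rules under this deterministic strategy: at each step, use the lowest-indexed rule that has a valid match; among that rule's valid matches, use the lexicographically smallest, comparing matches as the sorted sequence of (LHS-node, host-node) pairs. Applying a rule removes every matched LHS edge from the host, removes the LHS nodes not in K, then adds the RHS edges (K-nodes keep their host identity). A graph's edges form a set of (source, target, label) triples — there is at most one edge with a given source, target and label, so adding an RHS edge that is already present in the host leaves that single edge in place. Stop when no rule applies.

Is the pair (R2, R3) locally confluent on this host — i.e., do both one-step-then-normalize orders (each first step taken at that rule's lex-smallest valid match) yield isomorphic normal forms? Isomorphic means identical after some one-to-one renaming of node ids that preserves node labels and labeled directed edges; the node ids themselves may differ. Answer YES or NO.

Answer: YES

Steps:
branch R2-first: apply at {0↦0, 1↦1, 2↦2, 3↦7} → |E|=6, then 1 more step(s) → NF |V|=8 |E|=5 V={0:D, 1:A, 3:D, 4:C, 5:D, 6:C, 8:C, 9:D} E=1-p->3 1-p->5 1-p->9 3-p->1 5-p->1
branch R3-first: apply at {0↦1, 1↦4} → |E|=8, then 1 more step(s) → NF |V|=8 |E|=5 V={0:D, 1:A, 3:D, 4:C, 5:D, 6:C, 8:C, 9:D} E=1-p->3 1-p->5 1-p->9 3-p->1 5-p->1
graphs isomorphic (equal up to label-preserving node renaming)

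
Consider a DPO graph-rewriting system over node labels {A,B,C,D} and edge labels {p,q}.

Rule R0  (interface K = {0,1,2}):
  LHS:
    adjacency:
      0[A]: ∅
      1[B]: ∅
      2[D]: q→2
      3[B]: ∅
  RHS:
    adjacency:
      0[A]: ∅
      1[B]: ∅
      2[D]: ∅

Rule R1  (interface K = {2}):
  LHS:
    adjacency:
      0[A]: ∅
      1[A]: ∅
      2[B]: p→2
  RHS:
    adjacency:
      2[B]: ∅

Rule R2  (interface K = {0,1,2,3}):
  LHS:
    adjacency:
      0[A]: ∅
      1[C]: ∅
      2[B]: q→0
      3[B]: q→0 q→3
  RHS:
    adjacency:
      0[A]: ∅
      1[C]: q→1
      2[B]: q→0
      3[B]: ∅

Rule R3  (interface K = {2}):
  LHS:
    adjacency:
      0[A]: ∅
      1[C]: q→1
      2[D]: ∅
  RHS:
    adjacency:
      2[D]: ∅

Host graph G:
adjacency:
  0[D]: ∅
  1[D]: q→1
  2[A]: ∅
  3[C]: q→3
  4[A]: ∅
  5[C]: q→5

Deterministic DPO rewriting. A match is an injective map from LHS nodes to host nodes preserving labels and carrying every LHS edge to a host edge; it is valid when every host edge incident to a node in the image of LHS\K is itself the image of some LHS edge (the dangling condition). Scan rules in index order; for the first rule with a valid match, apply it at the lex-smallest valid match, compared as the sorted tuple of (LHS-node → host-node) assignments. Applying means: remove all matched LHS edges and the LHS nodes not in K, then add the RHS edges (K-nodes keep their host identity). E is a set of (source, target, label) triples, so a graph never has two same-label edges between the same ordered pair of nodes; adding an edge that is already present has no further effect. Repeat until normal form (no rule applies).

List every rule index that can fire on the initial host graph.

R0: no valid match — LHS pattern not found
R1: no valid match — LHS pattern not found
R2: no valid match — LHS pattern not found
R3: 8 valid matches — {0↦2, 1↦3, 2↦0}, {0↦2, 1↦3, 2↦1}, {0↦2, 1↦5, 2↦0} (+5 more)

Answer: [R3]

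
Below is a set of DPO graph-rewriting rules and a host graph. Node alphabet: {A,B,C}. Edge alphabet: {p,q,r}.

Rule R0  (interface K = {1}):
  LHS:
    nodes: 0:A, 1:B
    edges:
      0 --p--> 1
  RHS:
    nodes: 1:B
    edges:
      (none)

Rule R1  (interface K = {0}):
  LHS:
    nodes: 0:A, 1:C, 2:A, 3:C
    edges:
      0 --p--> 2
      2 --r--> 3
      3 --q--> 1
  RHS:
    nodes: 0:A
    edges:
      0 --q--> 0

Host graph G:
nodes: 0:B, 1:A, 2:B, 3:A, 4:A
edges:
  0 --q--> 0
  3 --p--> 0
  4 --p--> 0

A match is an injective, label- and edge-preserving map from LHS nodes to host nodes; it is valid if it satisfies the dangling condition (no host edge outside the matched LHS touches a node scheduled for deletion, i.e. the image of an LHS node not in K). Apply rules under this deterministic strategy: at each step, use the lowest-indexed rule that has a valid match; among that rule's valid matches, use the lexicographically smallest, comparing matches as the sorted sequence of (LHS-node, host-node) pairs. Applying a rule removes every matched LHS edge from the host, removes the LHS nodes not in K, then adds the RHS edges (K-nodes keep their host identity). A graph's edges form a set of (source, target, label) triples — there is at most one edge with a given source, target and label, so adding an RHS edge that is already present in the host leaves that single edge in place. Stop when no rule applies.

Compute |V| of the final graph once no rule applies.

Answer: 3

Derivation:
initial: |V|=5 |E|=3  E = 0-q->0 3-p->0 4-p->0
step 1: apply R0 at {0↦3, 1↦0}  → |V|=4 |E|=2  E = 0-q->0 4-p->0
step 2: apply R0 at {0↦4, 1↦0}  → |V|=3 |E|=1  E = 0-q->0
final graph: no rule applies after step 2
NF nodes: {0:B, 1:A, 2:B}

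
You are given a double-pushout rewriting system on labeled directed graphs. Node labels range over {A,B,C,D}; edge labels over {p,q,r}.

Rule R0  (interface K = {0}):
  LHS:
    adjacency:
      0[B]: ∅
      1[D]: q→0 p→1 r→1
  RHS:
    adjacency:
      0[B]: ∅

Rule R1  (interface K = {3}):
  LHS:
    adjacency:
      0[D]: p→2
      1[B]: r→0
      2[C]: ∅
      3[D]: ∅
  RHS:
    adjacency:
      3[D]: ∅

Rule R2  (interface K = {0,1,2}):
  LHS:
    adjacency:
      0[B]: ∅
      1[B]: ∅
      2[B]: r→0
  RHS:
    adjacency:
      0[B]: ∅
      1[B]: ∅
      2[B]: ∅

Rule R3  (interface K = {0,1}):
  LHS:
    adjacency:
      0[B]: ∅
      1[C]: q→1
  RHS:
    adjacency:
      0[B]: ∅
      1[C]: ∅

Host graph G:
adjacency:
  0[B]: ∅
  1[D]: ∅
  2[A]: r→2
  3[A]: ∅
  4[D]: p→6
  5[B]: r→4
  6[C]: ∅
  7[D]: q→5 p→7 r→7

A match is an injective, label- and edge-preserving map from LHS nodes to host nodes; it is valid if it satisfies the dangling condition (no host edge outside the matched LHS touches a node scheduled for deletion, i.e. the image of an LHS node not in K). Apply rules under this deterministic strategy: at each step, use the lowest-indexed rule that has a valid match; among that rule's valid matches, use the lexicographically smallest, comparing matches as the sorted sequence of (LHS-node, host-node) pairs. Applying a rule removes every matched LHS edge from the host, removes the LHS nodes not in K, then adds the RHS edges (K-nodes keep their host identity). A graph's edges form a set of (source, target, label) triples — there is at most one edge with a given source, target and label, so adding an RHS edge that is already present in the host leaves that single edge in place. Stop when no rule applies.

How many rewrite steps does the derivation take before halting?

start.  V:8 E:6  edges: 2-r->2 4-p->6 5-r->4 7-q->5 7-p->7 7-r->7
1. fire R0 via {0↦5, 1↦7}  →  V:7 E:3  edges: 2-r->2 4-p->6 5-r->4
2. fire R1 via {0↦4, 1↦5, 2↦6, 3↦1}  →  V:4 E:1  edges: 2-r->2
normal form: no rule applies after step 2

Answer: 2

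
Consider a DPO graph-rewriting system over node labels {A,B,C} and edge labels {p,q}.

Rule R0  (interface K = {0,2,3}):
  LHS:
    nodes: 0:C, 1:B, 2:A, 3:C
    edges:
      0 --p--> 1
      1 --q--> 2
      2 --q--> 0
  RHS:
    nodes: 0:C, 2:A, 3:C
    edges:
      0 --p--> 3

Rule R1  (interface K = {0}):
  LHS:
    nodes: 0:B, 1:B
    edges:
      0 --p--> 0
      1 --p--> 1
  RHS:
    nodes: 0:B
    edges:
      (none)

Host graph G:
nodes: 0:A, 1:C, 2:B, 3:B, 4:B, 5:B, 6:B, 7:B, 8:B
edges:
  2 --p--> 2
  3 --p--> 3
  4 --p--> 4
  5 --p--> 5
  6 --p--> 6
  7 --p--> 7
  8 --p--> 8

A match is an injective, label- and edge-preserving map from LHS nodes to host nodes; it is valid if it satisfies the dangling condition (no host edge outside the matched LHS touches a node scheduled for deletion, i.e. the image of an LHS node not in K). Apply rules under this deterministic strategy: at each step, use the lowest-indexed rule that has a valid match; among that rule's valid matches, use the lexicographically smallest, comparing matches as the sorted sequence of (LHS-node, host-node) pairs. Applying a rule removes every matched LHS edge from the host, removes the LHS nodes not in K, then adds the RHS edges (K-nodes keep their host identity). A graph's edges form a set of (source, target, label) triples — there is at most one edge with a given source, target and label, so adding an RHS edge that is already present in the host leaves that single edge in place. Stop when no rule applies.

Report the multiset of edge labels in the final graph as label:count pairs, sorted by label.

start.  V:9 E:7  edges: 2-p->2 3-p->3 4-p->4 5-p->5 6-p->6 7-p->7 8-p->8
1. fire R1 via {0↦2, 1↦3}  →  V:8 E:5  edges: 4-p->4 5-p->5 6-p->6 7-p->7 8-p->8
2. fire R1 via {0↦4, 1↦5}  →  V:7 E:3  edges: 6-p->6 7-p->7 8-p->8
3. fire R1 via {0↦6, 1↦7}  →  V:6 E:1  edges: 8-p->8
halt: no rule applies after step 3
NF edges: [(8, 8, 'p')]

Answer: p:1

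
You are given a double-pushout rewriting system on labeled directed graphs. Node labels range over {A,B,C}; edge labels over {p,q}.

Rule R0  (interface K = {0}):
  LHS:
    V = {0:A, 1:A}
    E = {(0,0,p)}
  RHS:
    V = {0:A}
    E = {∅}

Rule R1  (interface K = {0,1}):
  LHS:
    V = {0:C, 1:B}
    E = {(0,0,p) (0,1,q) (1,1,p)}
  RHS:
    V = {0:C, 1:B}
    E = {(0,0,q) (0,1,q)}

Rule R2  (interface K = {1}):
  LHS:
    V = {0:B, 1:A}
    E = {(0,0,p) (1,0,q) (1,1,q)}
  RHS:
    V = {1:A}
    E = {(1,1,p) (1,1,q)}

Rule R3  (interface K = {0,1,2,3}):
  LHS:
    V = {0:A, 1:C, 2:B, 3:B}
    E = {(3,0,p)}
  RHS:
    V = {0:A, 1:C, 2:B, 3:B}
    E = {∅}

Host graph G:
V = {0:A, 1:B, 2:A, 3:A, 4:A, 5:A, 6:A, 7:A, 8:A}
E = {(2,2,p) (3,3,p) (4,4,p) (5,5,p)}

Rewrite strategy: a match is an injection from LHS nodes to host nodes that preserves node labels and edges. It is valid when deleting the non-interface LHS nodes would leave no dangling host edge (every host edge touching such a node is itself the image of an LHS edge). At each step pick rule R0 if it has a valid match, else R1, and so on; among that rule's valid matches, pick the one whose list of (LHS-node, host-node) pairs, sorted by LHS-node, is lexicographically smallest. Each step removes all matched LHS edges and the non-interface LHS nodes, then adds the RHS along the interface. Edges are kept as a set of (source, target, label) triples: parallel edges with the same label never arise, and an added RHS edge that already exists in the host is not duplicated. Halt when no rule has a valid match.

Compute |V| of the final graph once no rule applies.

Answer: 5

Rewrite trace:
[0] host  ⇒  9 nodes, 4 edges  {2-p->2 3-p->3 4-p->4 5-p->5}
[1] R0 @ {0↦2, 1↦0}  ⇒  8 nodes, 3 edges  {3-p->3 4-p->4 5-p->5}
[2] R0 @ {0↦3, 1↦2}  ⇒  7 nodes, 2 edges  {4-p->4 5-p->5}
[3] R0 @ {0↦4, 1↦3}  ⇒  6 nodes, 1 edges  {5-p->5}
[4] R0 @ {0↦5, 1↦4}  ⇒  5 nodes, 0 edges  {∅}
halt: no rule applies after step 4
NF nodes: {1:B, 5:A, 6:A, 7:A, 8:A}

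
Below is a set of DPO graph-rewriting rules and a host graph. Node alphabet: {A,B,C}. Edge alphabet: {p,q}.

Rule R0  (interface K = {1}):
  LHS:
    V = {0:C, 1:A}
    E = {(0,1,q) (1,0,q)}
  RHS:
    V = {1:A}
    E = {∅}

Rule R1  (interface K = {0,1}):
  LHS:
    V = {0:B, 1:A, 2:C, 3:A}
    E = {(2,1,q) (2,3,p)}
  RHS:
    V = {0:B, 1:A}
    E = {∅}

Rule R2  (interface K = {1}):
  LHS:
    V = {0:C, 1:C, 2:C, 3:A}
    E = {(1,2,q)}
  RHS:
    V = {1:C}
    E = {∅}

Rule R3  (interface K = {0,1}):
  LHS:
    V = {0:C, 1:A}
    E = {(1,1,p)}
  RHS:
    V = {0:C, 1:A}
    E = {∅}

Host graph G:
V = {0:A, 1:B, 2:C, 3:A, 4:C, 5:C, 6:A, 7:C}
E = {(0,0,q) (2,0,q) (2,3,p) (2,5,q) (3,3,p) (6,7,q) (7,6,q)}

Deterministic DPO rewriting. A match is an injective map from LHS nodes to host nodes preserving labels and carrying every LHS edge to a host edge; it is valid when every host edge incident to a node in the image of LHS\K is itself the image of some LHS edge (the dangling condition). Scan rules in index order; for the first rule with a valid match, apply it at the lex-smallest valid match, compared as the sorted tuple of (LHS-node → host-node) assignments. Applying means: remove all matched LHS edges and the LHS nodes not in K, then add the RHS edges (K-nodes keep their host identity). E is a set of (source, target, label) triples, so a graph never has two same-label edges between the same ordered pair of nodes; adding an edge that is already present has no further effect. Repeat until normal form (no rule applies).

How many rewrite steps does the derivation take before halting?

initial: |V|=8 |E|=7  E = 0-q->0 2-q->0 2-p->3 2-q->5 3-p->3 6-q->7 7-q->6
step 1: apply R0 at {0↦7, 1↦6}  → |V|=7 |E|=5  E = 0-q->0 2-q->0 2-p->3 2-q->5 3-p->3
step 2: apply R2 at {0↦4, 1↦2, 2↦5, 3↦6}  → |V|=4 |E|=4  E = 0-q->0 2-q->0 2-p->3 3-p->3
step 3: apply R3 at {0↦2, 1↦3}  → |V|=4 |E|=3  E = 0-q->0 2-q->0 2-p->3
step 4: apply R1 at {0↦1, 1↦0, 2↦2, 3↦3}  → |V|=2 |E|=1  E = 0-q->0
halt: no rule applies after step 4

Answer: 4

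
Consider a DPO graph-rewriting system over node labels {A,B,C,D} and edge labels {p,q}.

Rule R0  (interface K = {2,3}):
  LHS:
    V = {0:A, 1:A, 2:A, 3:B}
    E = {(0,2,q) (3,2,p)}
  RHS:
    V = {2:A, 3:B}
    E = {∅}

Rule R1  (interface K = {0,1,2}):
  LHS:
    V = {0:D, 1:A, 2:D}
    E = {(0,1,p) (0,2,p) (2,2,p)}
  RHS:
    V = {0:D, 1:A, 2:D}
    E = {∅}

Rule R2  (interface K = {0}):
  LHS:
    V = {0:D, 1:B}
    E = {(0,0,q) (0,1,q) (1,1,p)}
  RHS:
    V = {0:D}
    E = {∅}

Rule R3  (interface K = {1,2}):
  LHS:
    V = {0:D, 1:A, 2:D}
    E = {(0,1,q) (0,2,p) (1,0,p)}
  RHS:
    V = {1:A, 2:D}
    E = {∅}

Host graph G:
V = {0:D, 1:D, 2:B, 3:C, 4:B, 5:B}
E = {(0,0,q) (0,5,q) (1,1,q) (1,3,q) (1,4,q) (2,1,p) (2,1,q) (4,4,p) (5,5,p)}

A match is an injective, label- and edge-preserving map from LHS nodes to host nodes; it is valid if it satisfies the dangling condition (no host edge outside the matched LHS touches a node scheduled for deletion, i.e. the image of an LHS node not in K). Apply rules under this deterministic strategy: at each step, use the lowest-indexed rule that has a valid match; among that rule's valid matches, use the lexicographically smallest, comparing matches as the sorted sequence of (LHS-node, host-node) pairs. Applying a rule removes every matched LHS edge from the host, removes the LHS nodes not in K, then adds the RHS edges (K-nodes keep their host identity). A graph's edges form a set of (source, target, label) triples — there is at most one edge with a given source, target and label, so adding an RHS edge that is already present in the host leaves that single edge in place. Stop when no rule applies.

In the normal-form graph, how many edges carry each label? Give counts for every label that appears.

Answer: p:1 q:2

Derivation:
[0] host  ⇒  6 nodes, 9 edges  {0-q->0 0-q->5 1-q->1 1-q->3 1-q->4 2-p->1 2-q->1 4-p->4 5-p->5}
[1] R2 @ {0↦0, 1↦5}  ⇒  5 nodes, 6 edges  {1-q->1 1-q->3 1-q->4 2-p->1 2-q->1 4-p->4}
[2] R2 @ {0↦1, 1↦4}  ⇒  4 nodes, 3 edges  {1-q->3 2-p->1 2-q->1}
final graph: no rule applies after step 2
NF edges: [(1, 3, 'q'), (2, 1, 'p'), (2, 1, 'q')]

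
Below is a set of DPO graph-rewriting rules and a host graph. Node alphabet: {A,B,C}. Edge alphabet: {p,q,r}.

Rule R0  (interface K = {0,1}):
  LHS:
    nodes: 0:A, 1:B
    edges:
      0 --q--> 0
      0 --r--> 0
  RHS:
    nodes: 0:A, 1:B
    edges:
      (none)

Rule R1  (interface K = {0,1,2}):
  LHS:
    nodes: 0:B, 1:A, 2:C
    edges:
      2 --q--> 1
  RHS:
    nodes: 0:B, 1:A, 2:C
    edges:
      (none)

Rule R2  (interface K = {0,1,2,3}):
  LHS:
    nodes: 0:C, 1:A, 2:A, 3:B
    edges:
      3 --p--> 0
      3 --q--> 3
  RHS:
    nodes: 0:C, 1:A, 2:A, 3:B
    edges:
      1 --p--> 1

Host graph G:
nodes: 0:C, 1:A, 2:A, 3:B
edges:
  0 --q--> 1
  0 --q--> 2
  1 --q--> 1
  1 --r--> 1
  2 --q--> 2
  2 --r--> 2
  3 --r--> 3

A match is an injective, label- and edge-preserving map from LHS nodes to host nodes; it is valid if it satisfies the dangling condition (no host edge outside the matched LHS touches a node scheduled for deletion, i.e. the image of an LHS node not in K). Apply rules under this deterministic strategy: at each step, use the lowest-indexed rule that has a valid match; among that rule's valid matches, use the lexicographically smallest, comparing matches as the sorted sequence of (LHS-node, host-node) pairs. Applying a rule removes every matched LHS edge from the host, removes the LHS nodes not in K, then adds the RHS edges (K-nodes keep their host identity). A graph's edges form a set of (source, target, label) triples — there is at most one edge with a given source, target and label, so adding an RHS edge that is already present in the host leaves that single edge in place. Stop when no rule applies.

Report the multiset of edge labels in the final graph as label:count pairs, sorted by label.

start.  V:4 E:7  edges: 0-q->1 0-q->2 1-q->1 1-r->1 2-q->2 2-r->2 3-r->3
1. fire R0 via {0↦1, 1↦3}  →  V:4 E:5  edges: 0-q->1 0-q->2 2-q->2 2-r->2 3-r->3
2. fire R0 via {0↦2, 1↦3}  →  V:4 E:3  edges: 0-q->1 0-q->2 3-r->3
3. fire R1 via {0↦3, 1↦1, 2↦0}  →  V:4 E:2  edges: 0-q->2 3-r->3
4. fire R1 via {0↦3, 1↦2, 2↦0}  →  V:4 E:1  edges: 3-r->3
final graph: no rule applies after step 4
NF edges: [(3, 3, 'r')]

Answer: r:1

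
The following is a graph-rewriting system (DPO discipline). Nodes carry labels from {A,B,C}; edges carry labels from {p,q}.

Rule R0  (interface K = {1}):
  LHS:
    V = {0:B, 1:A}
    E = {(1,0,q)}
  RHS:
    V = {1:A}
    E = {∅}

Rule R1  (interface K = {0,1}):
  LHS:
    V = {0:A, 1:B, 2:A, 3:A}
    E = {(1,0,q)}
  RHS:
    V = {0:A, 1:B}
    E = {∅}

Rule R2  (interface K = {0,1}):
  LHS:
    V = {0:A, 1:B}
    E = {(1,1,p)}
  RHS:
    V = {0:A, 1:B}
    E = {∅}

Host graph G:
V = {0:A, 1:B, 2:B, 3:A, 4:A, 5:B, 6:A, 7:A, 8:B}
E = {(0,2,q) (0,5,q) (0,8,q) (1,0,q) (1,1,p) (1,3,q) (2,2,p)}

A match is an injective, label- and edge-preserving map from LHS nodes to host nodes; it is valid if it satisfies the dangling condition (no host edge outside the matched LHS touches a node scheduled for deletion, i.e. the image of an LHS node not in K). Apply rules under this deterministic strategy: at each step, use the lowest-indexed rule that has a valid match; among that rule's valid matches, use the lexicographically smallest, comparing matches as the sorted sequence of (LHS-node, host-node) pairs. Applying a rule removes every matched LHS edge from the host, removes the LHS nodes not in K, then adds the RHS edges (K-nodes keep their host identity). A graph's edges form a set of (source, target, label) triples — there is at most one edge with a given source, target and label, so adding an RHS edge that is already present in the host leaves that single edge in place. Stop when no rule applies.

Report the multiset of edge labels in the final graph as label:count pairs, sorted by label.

[0] host  ⇒  9 nodes, 7 edges  {0-q->2 0-q->5 0-q->8 1-q->0 1-p->1 1-q->3 2-p->2}
[1] R0 @ {0↦5, 1↦0}  ⇒  8 nodes, 6 edges  {0-q->2 0-q->8 1-q->0 1-p->1 1-q->3 2-p->2}
[2] R0 @ {0↦8, 1↦0}  ⇒  7 nodes, 5 edges  {0-q->2 1-q->0 1-p->1 1-q->3 2-p->2}
[3] R1 @ {0↦0, 1↦1, 2↦4, 3↦6}  ⇒  5 nodes, 4 edges  {0-q->2 1-p->1 1-q->3 2-p->2}
[4] R2 @ {0↦0, 1↦1}  ⇒  5 nodes, 3 edges  {0-q->2 1-q->3 2-p->2}
[5] R2 @ {0↦0, 1↦2}  ⇒  5 nodes, 2 edges  {0-q->2 1-q->3}
[6] R0 @ {0↦2, 1↦0}  ⇒  4 nodes, 1 edges  {1-q->3}
[7] R1 @ {0↦3, 1↦1, 2↦0, 3↦7}  ⇒  2 nodes, 0 edges  {∅}
halt: no rule applies after step 7
NF edges: []

Answer: (no edges)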